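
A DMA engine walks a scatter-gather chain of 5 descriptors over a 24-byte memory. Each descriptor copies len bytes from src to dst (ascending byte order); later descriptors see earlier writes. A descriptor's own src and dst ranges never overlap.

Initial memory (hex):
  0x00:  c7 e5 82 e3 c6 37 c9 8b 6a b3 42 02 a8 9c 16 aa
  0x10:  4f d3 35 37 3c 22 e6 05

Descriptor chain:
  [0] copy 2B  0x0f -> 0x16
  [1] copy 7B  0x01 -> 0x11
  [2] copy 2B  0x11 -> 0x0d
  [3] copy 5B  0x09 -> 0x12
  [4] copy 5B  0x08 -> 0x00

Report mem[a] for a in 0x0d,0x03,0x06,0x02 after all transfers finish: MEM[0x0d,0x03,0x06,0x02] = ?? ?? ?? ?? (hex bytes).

#0 dst[0x16+2] := {0xaa,0x4f}
#1 dst[0x11+7] := {0xe5,0x82,0xe3,0xc6,0x37,0xc9,0x8b}
#2 dst[0x0d+2] := {0xe5,0x82}
#3 dst[0x12+5] := {0xb3,0x42,0x02,0xa8,0xe5}
#4 dst[0x00+5] := {0x6a,0xb3,0x42,0x02,0xa8}
query mem[0x0d]=0xe5, mem[0x03]=0x02, mem[0x06]=0xc9, mem[0x02]=0x42

MEM[0x0d,0x03,0x06,0x02] = e5 02 c9 42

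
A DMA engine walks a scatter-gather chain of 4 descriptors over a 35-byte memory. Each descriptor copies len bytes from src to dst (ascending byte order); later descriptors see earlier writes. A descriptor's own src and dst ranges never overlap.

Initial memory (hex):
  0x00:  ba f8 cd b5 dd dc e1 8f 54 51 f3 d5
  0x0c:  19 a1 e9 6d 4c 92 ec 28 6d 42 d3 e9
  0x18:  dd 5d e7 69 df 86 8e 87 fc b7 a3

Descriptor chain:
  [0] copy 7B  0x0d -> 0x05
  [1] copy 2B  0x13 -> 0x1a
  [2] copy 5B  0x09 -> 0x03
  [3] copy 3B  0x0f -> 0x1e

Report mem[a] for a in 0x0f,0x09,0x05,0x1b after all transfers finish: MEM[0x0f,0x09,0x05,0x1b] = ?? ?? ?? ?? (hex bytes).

MEM[0x0f,0x09,0x05,0x1b] = 6d 92 28 6d

  after D0: wrote 7B at 0x05 = a1e96d4c92ec28
  after D1: wrote 2B at 0x1a = 286d
  after D2: wrote 5B at 0x03 = 92ec2819a1
  after D3: wrote 3B at 0x1e = 6d4c92
query mem[0x0f]=0x6d, mem[0x09]=0x92, mem[0x05]=0x28, mem[0x1b]=0x6d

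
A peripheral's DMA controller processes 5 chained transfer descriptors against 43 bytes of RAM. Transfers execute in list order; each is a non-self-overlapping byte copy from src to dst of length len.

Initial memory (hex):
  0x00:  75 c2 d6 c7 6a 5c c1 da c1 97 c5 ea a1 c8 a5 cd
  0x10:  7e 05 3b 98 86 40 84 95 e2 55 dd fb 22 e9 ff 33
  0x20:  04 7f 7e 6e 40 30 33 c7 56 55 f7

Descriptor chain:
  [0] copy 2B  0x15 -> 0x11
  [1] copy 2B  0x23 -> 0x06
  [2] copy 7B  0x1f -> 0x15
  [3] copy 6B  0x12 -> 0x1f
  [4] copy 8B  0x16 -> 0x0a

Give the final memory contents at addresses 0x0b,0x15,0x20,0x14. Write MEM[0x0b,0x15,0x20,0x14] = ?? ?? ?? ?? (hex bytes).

MEM[0x0b,0x15,0x20,0x14] = 7f 33 98 86

  after D0: wrote 2B at 0x11 = 4084
  after D1: wrote 2B at 0x06 = 6e40
  after D2: wrote 7B at 0x15 = 33047f7e6e4030
  after D3: wrote 6B at 0x1f = 84988633047f
  after D4: wrote 8B at 0x0a = 047f7e6e403022e9
query mem[0x0b]=0x7f, mem[0x15]=0x33, mem[0x20]=0x98, mem[0x14]=0x86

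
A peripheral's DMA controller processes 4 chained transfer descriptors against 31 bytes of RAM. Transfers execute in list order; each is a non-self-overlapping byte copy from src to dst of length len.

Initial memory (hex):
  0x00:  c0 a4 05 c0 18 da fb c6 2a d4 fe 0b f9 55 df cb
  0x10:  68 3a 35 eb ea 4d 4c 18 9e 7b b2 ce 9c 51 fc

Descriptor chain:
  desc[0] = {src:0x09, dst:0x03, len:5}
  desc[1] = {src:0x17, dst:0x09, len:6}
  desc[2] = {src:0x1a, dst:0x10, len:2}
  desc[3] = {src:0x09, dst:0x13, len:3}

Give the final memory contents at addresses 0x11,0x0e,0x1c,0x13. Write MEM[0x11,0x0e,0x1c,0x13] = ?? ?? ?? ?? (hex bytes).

  after D0: wrote 5B at 0x03 = d4fe0bf955
  after D1: wrote 6B at 0x09 = 189e7bb2ce9c
  after D2: wrote 2B at 0x10 = b2ce
  after D3: wrote 3B at 0x13 = 189e7b
query mem[0x11]=0xce, mem[0x0e]=0x9c, mem[0x1c]=0x9c, mem[0x13]=0x18

MEM[0x11,0x0e,0x1c,0x13] = ce 9c 9c 18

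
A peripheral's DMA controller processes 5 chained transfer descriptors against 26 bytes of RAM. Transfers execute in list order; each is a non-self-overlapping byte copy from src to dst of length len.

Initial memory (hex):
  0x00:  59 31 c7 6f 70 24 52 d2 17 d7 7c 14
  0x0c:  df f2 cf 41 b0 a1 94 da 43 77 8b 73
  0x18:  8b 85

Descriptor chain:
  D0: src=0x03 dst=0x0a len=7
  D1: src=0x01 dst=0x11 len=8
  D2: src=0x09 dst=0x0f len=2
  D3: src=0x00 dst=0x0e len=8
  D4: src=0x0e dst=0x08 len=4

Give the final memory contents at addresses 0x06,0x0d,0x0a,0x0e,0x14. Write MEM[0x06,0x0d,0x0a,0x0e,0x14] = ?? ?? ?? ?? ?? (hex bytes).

MEM[0x06,0x0d,0x0a,0x0e,0x14] = 52 52 c7 59 52

#0 dst[0x0a+7] := {0x6f,0x70,0x24,0x52,0xd2,0x17,0xd7}
#1 dst[0x11+8] := {0x31,0xc7,0x6f,0x70,0x24,0x52,0xd2,0x17}
#2 dst[0x0f+2] := {0xd7,0x6f}
#3 dst[0x0e+8] := {0x59,0x31,0xc7,0x6f,0x70,0x24,0x52,0xd2}
#4 dst[0x08+4] := {0x59,0x31,0xc7,0x6f}
query mem[0x06]=0x52, mem[0x0d]=0x52, mem[0x0a]=0xc7, mem[0x0e]=0x59, mem[0x14]=0x52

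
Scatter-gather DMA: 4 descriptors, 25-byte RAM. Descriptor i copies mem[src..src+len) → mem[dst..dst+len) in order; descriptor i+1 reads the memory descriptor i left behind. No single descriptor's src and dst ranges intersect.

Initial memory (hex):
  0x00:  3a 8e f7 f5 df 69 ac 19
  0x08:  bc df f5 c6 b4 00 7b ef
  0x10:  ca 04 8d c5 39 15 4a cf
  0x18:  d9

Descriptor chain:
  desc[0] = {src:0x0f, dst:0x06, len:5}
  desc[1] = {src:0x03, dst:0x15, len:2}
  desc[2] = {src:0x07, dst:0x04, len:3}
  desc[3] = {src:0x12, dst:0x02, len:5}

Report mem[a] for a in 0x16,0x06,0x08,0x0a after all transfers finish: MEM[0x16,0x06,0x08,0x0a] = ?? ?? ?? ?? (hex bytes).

MEM[0x16,0x06,0x08,0x0a] = df df 04 c5

[0] 0x0f->0x06 len=5 : ef ca 04 8d c5
[1] 0x03->0x15 len=2 : f5 df
[2] 0x07->0x04 len=3 : ca 04 8d
[3] 0x12->0x02 len=5 : 8d c5 39 f5 df
query mem[0x16]=0xdf, mem[0x06]=0xdf, mem[0x08]=0x04, mem[0x0a]=0xc5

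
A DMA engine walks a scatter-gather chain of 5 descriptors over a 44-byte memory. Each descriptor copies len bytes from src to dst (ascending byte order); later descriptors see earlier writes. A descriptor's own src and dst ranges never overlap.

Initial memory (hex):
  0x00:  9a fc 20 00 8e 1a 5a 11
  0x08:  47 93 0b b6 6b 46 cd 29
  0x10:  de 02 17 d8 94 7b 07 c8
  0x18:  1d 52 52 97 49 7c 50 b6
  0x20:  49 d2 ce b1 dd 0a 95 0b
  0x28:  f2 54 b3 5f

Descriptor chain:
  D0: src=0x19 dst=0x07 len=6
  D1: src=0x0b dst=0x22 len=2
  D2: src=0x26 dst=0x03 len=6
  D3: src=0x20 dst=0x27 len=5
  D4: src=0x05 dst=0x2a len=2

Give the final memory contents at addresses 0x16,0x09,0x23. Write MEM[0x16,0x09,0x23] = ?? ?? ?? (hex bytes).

[0] 0x19->0x07 len=6 : 52 52 97 49 7c 50
[1] 0x0b->0x22 len=2 : 7c 50
[2] 0x26->0x03 len=6 : 95 0b f2 54 b3 5f
[3] 0x20->0x27 len=5 : 49 d2 7c 50 dd
[4] 0x05->0x2a len=2 : f2 54
query mem[0x16]=0x07, mem[0x09]=0x97, mem[0x23]=0x50

MEM[0x16,0x09,0x23] = 07 97 50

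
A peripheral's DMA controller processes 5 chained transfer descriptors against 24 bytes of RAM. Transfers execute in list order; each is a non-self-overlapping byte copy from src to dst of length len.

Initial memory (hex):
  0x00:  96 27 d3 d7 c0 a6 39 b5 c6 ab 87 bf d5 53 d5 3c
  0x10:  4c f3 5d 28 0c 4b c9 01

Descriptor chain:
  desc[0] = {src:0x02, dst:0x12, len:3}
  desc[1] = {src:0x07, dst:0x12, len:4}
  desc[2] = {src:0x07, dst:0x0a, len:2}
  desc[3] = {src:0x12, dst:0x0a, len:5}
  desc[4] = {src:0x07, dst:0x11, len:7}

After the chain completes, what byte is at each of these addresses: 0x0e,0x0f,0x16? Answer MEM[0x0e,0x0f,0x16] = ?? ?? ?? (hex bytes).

#0 dst[0x12+3] := {0xd3,0xd7,0xc0}
#1 dst[0x12+4] := {0xb5,0xc6,0xab,0x87}
#2 dst[0x0a+2] := {0xb5,0xc6}
#3 dst[0x0a+5] := {0xb5,0xc6,0xab,0x87,0xc9}
#4 dst[0x11+7] := {0xb5,0xc6,0xab,0xb5,0xc6,0xab,0x87}
query mem[0x0e]=0xc9, mem[0x0f]=0x3c, mem[0x16]=0xab

MEM[0x0e,0x0f,0x16] = c9 3c ab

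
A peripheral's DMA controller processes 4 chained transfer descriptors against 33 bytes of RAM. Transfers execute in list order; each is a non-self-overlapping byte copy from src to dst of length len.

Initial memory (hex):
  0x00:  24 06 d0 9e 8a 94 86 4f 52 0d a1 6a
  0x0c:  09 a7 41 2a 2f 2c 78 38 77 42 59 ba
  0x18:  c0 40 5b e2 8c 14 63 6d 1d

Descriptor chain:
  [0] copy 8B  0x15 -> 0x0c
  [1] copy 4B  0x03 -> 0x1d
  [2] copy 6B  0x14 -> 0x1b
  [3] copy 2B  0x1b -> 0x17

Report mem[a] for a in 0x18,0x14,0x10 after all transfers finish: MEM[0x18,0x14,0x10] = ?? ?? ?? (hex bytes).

#0 dst[0x0c+8] := {0x42,0x59,0xba,0xc0,0x40,0x5b,0xe2,0x8c}
#1 dst[0x1d+4] := {0x9e,0x8a,0x94,0x86}
#2 dst[0x1b+6] := {0x77,0x42,0x59,0xba,0xc0,0x40}
#3 dst[0x17+2] := {0x77,0x42}
query mem[0x18]=0x42, mem[0x14]=0x77, mem[0x10]=0x40

MEM[0x18,0x14,0x10] = 42 77 40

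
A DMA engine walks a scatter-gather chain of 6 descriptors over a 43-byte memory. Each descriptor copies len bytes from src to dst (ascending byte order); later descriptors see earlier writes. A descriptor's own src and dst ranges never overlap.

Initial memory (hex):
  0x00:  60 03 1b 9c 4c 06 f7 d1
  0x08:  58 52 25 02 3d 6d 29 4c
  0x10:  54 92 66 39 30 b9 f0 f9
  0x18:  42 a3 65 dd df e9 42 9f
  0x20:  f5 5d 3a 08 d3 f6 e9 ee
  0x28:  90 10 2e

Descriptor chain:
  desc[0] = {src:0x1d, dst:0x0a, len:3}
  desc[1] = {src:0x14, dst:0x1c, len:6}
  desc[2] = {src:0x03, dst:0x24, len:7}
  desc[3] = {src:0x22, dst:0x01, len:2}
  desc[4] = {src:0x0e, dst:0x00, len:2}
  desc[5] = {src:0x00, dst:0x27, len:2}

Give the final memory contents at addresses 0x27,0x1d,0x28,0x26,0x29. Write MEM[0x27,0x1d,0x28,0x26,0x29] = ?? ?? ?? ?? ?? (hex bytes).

D0: mem[0x0a..0x0c] <- [e9 42 9f]
D1: mem[0x1c..0x21] <- [30 b9 f0 f9 42 a3]
D2: mem[0x24..0x2a] <- [9c 4c 06 f7 d1 58 52]
D3: mem[0x01..0x02] <- [3a 08]
D4: mem[0x00..0x01] <- [29 4c]
D5: mem[0x27..0x28] <- [29 4c]
query mem[0x27]=0x29, mem[0x1d]=0xb9, mem[0x28]=0x4c, mem[0x26]=0x06, mem[0x29]=0x58

MEM[0x27,0x1d,0x28,0x26,0x29] = 29 b9 4c 06 58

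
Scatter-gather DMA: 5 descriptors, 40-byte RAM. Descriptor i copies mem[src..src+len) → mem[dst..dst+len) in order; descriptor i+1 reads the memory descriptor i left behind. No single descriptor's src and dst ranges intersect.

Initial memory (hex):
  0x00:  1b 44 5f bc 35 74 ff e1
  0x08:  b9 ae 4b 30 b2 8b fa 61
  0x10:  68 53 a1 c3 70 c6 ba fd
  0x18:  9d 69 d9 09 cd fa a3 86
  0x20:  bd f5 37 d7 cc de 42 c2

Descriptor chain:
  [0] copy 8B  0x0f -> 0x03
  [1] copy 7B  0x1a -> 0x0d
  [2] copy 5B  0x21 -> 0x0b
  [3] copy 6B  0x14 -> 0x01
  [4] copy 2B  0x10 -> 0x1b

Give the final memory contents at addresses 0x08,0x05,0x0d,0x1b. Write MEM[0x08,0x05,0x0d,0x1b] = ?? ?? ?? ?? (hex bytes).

MEM[0x08,0x05,0x0d,0x1b] = 70 9d d7 fa

  after D0: wrote 8B at 0x03 = 616853a1c370c6ba
  after D1: wrote 7B at 0x0d = d909cdfaa386bd
  after D2: wrote 5B at 0x0b = f537d7ccde
  after D3: wrote 6B at 0x01 = 70c6bafd9d69
  after D4: wrote 2B at 0x1b = faa3
query mem[0x08]=0x70, mem[0x05]=0x9d, mem[0x0d]=0xd7, mem[0x1b]=0xfa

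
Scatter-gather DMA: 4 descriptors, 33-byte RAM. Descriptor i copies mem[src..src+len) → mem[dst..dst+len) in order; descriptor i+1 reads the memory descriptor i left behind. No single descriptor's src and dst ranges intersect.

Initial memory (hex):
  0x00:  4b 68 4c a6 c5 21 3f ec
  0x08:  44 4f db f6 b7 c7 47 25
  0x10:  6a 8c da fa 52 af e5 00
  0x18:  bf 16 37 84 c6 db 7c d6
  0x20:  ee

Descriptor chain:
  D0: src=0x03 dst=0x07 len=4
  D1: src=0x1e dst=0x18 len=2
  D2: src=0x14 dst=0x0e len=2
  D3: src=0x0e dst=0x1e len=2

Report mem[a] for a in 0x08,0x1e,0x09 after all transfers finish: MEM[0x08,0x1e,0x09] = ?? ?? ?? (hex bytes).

[0] 0x03->0x07 len=4 : a6 c5 21 3f
[1] 0x1e->0x18 len=2 : 7c d6
[2] 0x14->0x0e len=2 : 52 af
[3] 0x0e->0x1e len=2 : 52 af
query mem[0x08]=0xc5, mem[0x1e]=0x52, mem[0x09]=0x21

MEM[0x08,0x1e,0x09] = c5 52 21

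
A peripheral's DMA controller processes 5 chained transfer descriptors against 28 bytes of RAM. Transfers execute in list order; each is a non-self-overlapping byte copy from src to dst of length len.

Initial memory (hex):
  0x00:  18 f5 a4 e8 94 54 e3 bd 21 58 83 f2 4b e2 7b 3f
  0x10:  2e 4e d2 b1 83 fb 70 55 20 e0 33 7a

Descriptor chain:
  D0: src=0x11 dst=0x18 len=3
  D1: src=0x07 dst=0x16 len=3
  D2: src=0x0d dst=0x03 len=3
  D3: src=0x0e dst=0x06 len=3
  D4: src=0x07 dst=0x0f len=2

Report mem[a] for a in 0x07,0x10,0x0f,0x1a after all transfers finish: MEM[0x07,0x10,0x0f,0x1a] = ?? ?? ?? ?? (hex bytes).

MEM[0x07,0x10,0x0f,0x1a] = 3f 2e 3f b1

#0 dst[0x18+3] := {0x4e,0xd2,0xb1}
#1 dst[0x16+3] := {0xbd,0x21,0x58}
#2 dst[0x03+3] := {0xe2,0x7b,0x3f}
#3 dst[0x06+3] := {0x7b,0x3f,0x2e}
#4 dst[0x0f+2] := {0x3f,0x2e}
query mem[0x07]=0x3f, mem[0x10]=0x2e, mem[0x0f]=0x3f, mem[0x1a]=0xb1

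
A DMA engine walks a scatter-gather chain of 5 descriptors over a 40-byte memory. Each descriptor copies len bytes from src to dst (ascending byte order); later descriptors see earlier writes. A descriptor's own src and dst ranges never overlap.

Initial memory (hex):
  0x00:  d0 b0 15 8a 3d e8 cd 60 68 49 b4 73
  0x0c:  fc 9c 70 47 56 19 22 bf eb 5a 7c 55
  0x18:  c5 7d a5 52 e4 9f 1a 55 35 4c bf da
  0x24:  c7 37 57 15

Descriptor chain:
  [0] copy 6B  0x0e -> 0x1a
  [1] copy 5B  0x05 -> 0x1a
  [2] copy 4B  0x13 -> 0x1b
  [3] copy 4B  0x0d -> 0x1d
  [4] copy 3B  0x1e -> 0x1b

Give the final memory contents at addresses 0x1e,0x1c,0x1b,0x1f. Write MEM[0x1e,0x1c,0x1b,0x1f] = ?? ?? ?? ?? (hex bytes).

MEM[0x1e,0x1c,0x1b,0x1f] = 70 47 70 47

D0: mem[0x1a..0x1f] <- [70 47 56 19 22 bf]
D1: mem[0x1a..0x1e] <- [e8 cd 60 68 49]
D2: mem[0x1b..0x1e] <- [bf eb 5a 7c]
D3: mem[0x1d..0x20] <- [9c 70 47 56]
D4: mem[0x1b..0x1d] <- [70 47 56]
query mem[0x1e]=0x70, mem[0x1c]=0x47, mem[0x1b]=0x70, mem[0x1f]=0x47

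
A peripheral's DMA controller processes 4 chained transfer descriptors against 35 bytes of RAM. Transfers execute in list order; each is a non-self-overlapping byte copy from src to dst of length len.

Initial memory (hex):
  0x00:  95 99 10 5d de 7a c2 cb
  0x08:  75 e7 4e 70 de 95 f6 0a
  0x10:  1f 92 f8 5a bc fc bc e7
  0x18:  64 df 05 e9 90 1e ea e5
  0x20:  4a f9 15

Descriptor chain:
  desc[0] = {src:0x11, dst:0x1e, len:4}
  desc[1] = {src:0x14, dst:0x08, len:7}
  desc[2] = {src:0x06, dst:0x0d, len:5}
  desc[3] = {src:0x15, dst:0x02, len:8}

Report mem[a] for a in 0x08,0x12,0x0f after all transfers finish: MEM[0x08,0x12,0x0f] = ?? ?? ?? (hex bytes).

MEM[0x08,0x12,0x0f] = e9 f8 bc

  after D0: wrote 4B at 0x1e = 92f85abc
  after D1: wrote 7B at 0x08 = bcfcbce764df05
  after D2: wrote 5B at 0x0d = c2cbbcfcbc
  after D3: wrote 8B at 0x02 = fcbce764df05e990
query mem[0x08]=0xe9, mem[0x12]=0xf8, mem[0x0f]=0xbc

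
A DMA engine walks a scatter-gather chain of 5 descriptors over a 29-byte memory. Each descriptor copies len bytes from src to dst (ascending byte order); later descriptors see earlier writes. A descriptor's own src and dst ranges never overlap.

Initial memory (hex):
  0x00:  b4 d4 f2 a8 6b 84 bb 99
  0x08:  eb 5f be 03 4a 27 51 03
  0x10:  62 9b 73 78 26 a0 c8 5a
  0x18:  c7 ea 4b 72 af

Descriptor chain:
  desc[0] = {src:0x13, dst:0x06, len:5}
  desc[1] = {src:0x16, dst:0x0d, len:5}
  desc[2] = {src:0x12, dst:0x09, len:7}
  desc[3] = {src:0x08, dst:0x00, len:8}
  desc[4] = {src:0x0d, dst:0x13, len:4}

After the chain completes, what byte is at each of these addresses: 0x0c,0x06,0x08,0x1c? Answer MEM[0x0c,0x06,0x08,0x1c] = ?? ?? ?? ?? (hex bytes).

MEM[0x0c,0x06,0x08,0x1c] = a0 5a a0 af

D0: mem[0x06..0x0a] <- [78 26 a0 c8 5a]
D1: mem[0x0d..0x11] <- [c8 5a c7 ea 4b]
D2: mem[0x09..0x0f] <- [73 78 26 a0 c8 5a c7]
D3: mem[0x00..0x07] <- [a0 73 78 26 a0 c8 5a c7]
D4: mem[0x13..0x16] <- [c8 5a c7 ea]
query mem[0x0c]=0xa0, mem[0x06]=0x5a, mem[0x08]=0xa0, mem[0x1c]=0xaf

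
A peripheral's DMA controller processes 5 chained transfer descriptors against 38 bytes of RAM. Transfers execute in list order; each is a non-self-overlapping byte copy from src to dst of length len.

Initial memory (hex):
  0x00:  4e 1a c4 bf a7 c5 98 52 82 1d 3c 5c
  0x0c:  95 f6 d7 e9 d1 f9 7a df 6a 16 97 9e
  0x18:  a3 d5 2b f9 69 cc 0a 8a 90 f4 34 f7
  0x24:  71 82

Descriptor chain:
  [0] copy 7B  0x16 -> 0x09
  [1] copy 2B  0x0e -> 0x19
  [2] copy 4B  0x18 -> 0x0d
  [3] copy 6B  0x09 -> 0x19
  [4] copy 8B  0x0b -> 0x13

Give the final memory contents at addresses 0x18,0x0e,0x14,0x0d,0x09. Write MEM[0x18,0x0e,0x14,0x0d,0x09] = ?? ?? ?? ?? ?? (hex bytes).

MEM[0x18,0x0e,0x14,0x0d,0x09] = f9 f9 d5 a3 97

#0 dst[0x09+7] := {0x97,0x9e,0xa3,0xd5,0x2b,0xf9,0x69}
#1 dst[0x19+2] := {0xf9,0x69}
#2 dst[0x0d+4] := {0xa3,0xf9,0x69,0xf9}
#3 dst[0x19+6] := {0x97,0x9e,0xa3,0xd5,0xa3,0xf9}
#4 dst[0x13+8] := {0xa3,0xd5,0xa3,0xf9,0x69,0xf9,0xf9,0x7a}
query mem[0x18]=0xf9, mem[0x0e]=0xf9, mem[0x14]=0xd5, mem[0x0d]=0xa3, mem[0x09]=0x97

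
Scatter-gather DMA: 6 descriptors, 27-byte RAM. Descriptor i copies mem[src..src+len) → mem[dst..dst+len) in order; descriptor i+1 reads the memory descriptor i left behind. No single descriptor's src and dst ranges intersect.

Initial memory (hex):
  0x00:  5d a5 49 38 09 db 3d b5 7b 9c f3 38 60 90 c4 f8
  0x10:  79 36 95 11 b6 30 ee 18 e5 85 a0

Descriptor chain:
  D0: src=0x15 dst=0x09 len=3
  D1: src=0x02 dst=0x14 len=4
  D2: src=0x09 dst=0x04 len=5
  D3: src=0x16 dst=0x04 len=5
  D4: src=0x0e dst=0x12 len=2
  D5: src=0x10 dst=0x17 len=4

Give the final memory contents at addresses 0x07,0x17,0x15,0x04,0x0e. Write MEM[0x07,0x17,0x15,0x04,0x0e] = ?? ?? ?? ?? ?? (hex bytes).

MEM[0x07,0x17,0x15,0x04,0x0e] = 85 79 38 09 c4

  after D0: wrote 3B at 0x09 = 30ee18
  after D1: wrote 4B at 0x14 = 493809db
  after D2: wrote 5B at 0x04 = 30ee186090
  after D3: wrote 5B at 0x04 = 09dbe585a0
  after D4: wrote 2B at 0x12 = c4f8
  after D5: wrote 4B at 0x17 = 7936c4f8
query mem[0x07]=0x85, mem[0x17]=0x79, mem[0x15]=0x38, mem[0x04]=0x09, mem[0x0e]=0xc4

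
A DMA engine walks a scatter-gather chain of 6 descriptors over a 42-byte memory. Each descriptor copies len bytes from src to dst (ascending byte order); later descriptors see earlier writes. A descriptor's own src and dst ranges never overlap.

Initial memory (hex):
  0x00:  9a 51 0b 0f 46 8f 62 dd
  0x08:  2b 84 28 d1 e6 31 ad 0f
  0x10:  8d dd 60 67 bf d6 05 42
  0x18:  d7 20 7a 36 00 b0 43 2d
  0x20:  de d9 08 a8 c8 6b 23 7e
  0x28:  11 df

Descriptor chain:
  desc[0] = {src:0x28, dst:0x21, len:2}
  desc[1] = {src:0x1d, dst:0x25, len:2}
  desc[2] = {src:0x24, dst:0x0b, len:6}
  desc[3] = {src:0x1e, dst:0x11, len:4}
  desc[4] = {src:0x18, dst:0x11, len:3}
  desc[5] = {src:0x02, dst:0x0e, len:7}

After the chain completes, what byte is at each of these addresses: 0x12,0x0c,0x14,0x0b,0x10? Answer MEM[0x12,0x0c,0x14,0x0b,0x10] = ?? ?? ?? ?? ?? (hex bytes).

[0] 0x28->0x21 len=2 : 11 df
[1] 0x1d->0x25 len=2 : b0 43
[2] 0x24->0x0b len=6 : c8 b0 43 7e 11 df
[3] 0x1e->0x11 len=4 : 43 2d de 11
[4] 0x18->0x11 len=3 : d7 20 7a
[5] 0x02->0x0e len=7 : 0b 0f 46 8f 62 dd 2b
query mem[0x12]=0x62, mem[0x0c]=0xb0, mem[0x14]=0x2b, mem[0x0b]=0xc8, mem[0x10]=0x46

MEM[0x12,0x0c,0x14,0x0b,0x10] = 62 b0 2b c8 46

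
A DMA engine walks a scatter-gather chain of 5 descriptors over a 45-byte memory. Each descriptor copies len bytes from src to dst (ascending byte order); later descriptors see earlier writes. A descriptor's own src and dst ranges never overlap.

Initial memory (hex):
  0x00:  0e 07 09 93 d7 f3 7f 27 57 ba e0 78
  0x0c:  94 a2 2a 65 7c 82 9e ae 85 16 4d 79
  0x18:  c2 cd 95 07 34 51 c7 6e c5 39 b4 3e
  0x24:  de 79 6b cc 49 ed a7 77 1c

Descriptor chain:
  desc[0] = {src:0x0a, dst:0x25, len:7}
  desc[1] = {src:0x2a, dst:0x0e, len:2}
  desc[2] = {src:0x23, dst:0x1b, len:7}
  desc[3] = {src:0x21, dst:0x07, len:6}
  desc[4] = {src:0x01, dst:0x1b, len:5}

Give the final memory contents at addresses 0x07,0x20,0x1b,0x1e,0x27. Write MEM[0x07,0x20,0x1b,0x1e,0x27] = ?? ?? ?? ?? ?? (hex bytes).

MEM[0x07,0x20,0x1b,0x1e,0x27] = 2a a2 07 d7 94

  after D0: wrote 7B at 0x25 = e07894a22a657c
  after D1: wrote 2B at 0x0e = 657c
  after D2: wrote 7B at 0x1b = 3edee07894a22a
  after D3: wrote 6B at 0x07 = 2ab43edee078
  after D4: wrote 5B at 0x1b = 070993d7f3
query mem[0x07]=0x2a, mem[0x20]=0xa2, mem[0x1b]=0x07, mem[0x1e]=0xd7, mem[0x27]=0x94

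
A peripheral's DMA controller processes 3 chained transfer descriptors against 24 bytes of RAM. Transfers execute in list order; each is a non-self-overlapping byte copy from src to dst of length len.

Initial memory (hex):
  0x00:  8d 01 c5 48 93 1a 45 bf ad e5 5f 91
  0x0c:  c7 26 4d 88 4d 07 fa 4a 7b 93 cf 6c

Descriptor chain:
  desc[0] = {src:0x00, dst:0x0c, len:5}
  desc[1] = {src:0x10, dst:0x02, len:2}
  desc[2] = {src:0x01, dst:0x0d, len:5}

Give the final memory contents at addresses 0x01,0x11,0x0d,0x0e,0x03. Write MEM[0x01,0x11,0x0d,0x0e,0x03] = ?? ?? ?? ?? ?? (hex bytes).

MEM[0x01,0x11,0x0d,0x0e,0x03] = 01 1a 01 93 07

[0] 0x00->0x0c len=5 : 8d 01 c5 48 93
[1] 0x10->0x02 len=2 : 93 07
[2] 0x01->0x0d len=5 : 01 93 07 93 1a
query mem[0x01]=0x01, mem[0x11]=0x1a, mem[0x0d]=0x01, mem[0x0e]=0x93, mem[0x03]=0x07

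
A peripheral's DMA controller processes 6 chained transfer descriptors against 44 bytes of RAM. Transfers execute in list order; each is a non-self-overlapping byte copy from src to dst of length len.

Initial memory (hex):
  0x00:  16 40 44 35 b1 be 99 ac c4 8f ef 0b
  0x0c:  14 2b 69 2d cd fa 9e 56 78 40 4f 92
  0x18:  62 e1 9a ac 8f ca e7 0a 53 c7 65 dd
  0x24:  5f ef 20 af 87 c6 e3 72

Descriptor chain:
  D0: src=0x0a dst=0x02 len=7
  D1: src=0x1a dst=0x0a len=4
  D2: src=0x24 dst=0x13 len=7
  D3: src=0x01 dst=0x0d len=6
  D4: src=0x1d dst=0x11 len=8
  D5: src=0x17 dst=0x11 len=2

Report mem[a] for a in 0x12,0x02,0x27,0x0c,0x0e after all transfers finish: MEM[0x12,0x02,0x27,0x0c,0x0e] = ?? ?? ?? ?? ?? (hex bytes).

#0 dst[0x02+7] := {0xef,0x0b,0x14,0x2b,0x69,0x2d,0xcd}
#1 dst[0x0a+4] := {0x9a,0xac,0x8f,0xca}
#2 dst[0x13+7] := {0x5f,0xef,0x20,0xaf,0x87,0xc6,0xe3}
#3 dst[0x0d+6] := {0x40,0xef,0x0b,0x14,0x2b,0x69}
#4 dst[0x11+8] := {0xca,0xe7,0x0a,0x53,0xc7,0x65,0xdd,0x5f}
#5 dst[0x11+2] := {0xdd,0x5f}
query mem[0x12]=0x5f, mem[0x02]=0xef, mem[0x27]=0xaf, mem[0x0c]=0x8f, mem[0x0e]=0xef

MEM[0x12,0x02,0x27,0x0c,0x0e] = 5f ef af 8f ef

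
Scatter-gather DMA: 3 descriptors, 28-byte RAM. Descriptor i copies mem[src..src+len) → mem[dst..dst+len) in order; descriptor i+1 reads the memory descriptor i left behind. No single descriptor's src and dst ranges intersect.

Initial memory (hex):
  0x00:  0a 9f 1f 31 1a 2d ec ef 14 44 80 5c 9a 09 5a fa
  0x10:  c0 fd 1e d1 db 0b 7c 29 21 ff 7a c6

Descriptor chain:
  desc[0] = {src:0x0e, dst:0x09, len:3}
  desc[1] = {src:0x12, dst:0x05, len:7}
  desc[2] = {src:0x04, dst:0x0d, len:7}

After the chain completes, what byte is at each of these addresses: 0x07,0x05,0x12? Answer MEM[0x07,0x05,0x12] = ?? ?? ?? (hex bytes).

MEM[0x07,0x05,0x12] = db 1e 7c

[0] 0x0e->0x09 len=3 : 5a fa c0
[1] 0x12->0x05 len=7 : 1e d1 db 0b 7c 29 21
[2] 0x04->0x0d len=7 : 1a 1e d1 db 0b 7c 29
query mem[0x07]=0xdb, mem[0x05]=0x1e, mem[0x12]=0x7c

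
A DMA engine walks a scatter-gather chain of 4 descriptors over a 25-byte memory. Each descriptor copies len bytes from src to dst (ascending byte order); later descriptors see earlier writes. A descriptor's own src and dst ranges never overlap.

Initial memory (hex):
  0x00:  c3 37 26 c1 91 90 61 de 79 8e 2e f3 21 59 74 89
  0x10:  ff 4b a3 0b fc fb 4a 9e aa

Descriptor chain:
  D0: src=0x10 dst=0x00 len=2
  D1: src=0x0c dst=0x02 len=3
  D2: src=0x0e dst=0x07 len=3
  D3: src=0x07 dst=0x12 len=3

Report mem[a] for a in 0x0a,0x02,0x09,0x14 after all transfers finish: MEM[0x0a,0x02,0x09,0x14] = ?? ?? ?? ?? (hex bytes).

D0: mem[0x00..0x01] <- [ff 4b]
D1: mem[0x02..0x04] <- [21 59 74]
D2: mem[0x07..0x09] <- [74 89 ff]
D3: mem[0x12..0x14] <- [74 89 ff]
query mem[0x0a]=0x2e, mem[0x02]=0x21, mem[0x09]=0xff, mem[0x14]=0xff

MEM[0x0a,0x02,0x09,0x14] = 2e 21 ff ff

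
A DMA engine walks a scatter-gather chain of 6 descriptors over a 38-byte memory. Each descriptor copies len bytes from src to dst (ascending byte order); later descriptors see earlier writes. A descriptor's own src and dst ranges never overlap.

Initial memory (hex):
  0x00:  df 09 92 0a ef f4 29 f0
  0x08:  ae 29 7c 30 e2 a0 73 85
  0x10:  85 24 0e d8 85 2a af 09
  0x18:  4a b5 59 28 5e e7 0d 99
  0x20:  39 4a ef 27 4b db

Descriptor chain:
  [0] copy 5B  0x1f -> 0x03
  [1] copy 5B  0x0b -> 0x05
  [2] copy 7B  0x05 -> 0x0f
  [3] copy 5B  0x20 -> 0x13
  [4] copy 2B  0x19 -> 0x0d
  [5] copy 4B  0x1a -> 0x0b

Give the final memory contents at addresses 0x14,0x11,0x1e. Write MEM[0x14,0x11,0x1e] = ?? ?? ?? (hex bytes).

#0 dst[0x03+5] := {0x99,0x39,0x4a,0xef,0x27}
#1 dst[0x05+5] := {0x30,0xe2,0xa0,0x73,0x85}
#2 dst[0x0f+7] := {0x30,0xe2,0xa0,0x73,0x85,0x7c,0x30}
#3 dst[0x13+5] := {0x39,0x4a,0xef,0x27,0x4b}
#4 dst[0x0d+2] := {0xb5,0x59}
#5 dst[0x0b+4] := {0x59,0x28,0x5e,0xe7}
query mem[0x14]=0x4a, mem[0x11]=0xa0, mem[0x1e]=0x0d

MEM[0x14,0x11,0x1e] = 4a a0 0d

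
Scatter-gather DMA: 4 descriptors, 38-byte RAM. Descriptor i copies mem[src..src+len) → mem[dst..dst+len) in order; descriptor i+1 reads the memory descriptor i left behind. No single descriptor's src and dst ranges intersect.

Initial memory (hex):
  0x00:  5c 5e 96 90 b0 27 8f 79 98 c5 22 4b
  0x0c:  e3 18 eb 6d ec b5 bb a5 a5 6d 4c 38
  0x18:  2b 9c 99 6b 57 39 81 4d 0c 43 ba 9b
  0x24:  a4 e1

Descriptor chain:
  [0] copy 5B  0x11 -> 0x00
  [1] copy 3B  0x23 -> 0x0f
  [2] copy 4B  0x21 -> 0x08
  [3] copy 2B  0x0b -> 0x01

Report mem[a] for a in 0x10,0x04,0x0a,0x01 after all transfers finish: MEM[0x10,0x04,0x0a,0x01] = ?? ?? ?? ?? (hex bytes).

D0: mem[0x00..0x04] <- [b5 bb a5 a5 6d]
D1: mem[0x0f..0x11] <- [9b a4 e1]
D2: mem[0x08..0x0b] <- [43 ba 9b a4]
D3: mem[0x01..0x02] <- [a4 e3]
query mem[0x10]=0xa4, mem[0x04]=0x6d, mem[0x0a]=0x9b, mem[0x01]=0xa4

MEM[0x10,0x04,0x0a,0x01] = a4 6d 9b a4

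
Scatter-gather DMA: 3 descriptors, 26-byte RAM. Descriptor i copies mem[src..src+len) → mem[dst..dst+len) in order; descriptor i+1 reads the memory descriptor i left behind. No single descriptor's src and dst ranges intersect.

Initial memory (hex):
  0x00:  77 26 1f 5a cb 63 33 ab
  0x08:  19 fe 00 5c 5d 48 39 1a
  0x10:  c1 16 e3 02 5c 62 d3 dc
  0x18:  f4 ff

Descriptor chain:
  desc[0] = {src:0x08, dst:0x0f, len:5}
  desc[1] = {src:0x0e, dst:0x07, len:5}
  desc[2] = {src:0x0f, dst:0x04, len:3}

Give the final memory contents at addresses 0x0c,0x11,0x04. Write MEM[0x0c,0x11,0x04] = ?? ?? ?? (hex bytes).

  after D0: wrote 5B at 0x0f = 19fe005c5d
  after D1: wrote 5B at 0x07 = 3919fe005c
  after D2: wrote 3B at 0x04 = 19fe00
query mem[0x0c]=0x5d, mem[0x11]=0x00, mem[0x04]=0x19

MEM[0x0c,0x11,0x04] = 5d 00 19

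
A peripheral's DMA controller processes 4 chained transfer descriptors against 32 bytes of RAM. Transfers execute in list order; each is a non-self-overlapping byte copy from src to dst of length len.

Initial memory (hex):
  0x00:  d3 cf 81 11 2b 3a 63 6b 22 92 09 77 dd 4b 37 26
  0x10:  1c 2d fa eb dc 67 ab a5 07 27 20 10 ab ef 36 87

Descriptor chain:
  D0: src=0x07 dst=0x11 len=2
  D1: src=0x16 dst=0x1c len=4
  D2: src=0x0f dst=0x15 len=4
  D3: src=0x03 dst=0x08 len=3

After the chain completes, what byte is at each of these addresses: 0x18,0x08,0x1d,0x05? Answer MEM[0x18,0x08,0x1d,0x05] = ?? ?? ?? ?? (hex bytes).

MEM[0x18,0x08,0x1d,0x05] = 22 11 a5 3a

D0: mem[0x11..0x12] <- [6b 22]
D1: mem[0x1c..0x1f] <- [ab a5 07 27]
D2: mem[0x15..0x18] <- [26 1c 6b 22]
D3: mem[0x08..0x0a] <- [11 2b 3a]
query mem[0x18]=0x22, mem[0x08]=0x11, mem[0x1d]=0xa5, mem[0x05]=0x3a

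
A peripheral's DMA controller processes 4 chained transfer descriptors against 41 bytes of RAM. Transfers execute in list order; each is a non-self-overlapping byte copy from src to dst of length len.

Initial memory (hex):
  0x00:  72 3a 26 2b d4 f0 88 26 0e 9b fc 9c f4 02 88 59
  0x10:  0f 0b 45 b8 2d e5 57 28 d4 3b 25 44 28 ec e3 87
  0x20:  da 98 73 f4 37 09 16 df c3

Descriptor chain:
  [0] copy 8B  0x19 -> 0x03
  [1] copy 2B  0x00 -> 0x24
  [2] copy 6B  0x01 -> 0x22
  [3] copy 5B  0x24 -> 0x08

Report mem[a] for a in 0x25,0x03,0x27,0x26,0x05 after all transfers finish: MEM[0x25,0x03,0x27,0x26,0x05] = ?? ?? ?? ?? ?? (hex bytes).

  after D0: wrote 8B at 0x03 = 3b254428ece387da
  after D1: wrote 2B at 0x24 = 723a
  after D2: wrote 6B at 0x22 = 3a263b254428
  after D3: wrote 5B at 0x08 = 3b254428c3
query mem[0x25]=0x25, mem[0x03]=0x3b, mem[0x27]=0x28, mem[0x26]=0x44, mem[0x05]=0x44

MEM[0x25,0x03,0x27,0x26,0x05] = 25 3b 28 44 44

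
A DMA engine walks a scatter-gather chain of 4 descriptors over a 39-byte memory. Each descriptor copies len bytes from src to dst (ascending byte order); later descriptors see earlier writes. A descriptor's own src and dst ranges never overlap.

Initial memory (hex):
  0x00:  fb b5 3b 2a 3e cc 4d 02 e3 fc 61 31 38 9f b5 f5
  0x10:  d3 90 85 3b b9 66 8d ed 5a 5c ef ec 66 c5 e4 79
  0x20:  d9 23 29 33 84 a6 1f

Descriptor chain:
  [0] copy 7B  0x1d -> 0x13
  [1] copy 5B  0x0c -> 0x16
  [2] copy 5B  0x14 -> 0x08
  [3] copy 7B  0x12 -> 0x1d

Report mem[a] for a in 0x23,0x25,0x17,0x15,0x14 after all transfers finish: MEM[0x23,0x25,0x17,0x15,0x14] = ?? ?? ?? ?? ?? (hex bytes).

MEM[0x23,0x25,0x17,0x15,0x14] = b5 a6 9f 79 e4

D0: mem[0x13..0x19] <- [c5 e4 79 d9 23 29 33]
D1: mem[0x16..0x1a] <- [38 9f b5 f5 d3]
D2: mem[0x08..0x0c] <- [e4 79 38 9f b5]
D3: mem[0x1d..0x23] <- [85 c5 e4 79 38 9f b5]
query mem[0x23]=0xb5, mem[0x25]=0xa6, mem[0x17]=0x9f, mem[0x15]=0x79, mem[0x14]=0xe4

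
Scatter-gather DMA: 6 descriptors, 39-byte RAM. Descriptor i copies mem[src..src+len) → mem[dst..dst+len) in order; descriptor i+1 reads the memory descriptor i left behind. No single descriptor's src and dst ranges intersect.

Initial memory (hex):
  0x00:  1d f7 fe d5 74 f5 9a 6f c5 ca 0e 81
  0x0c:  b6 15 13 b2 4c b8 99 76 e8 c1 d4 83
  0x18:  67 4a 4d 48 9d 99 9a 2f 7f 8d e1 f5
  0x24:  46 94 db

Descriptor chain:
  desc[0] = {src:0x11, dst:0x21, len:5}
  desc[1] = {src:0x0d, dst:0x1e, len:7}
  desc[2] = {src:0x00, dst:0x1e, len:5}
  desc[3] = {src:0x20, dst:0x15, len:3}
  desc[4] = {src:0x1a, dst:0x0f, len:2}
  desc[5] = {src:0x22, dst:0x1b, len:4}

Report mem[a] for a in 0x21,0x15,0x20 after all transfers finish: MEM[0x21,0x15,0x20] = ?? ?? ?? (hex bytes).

MEM[0x21,0x15,0x20] = d5 fe fe

  after D0: wrote 5B at 0x21 = b89976e8c1
  after D1: wrote 7B at 0x1e = 1513b24cb89976
  after D2: wrote 5B at 0x1e = 1df7fed574
  after D3: wrote 3B at 0x15 = fed574
  after D4: wrote 2B at 0x0f = 4d48
  after D5: wrote 4B at 0x1b = 749976c1
query mem[0x21]=0xd5, mem[0x15]=0xfe, mem[0x20]=0xfe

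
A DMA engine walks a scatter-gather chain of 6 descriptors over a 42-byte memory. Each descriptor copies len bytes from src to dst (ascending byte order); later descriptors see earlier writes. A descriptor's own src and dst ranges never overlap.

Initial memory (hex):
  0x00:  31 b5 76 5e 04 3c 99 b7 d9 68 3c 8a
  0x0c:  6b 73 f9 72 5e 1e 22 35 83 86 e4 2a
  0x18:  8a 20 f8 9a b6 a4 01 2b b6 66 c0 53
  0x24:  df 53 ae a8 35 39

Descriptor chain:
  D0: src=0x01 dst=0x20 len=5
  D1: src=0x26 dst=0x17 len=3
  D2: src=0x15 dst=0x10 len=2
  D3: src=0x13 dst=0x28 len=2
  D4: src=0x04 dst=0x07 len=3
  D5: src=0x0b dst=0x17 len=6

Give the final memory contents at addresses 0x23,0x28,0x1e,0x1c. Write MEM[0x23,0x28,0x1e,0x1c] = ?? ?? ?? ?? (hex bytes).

D0: mem[0x20..0x24] <- [b5 76 5e 04 3c]
D1: mem[0x17..0x19] <- [ae a8 35]
D2: mem[0x10..0x11] <- [86 e4]
D3: mem[0x28..0x29] <- [35 83]
D4: mem[0x07..0x09] <- [04 3c 99]
D5: mem[0x17..0x1c] <- [8a 6b 73 f9 72 86]
query mem[0x23]=0x04, mem[0x28]=0x35, mem[0x1e]=0x01, mem[0x1c]=0x86

MEM[0x23,0x28,0x1e,0x1c] = 04 35 01 86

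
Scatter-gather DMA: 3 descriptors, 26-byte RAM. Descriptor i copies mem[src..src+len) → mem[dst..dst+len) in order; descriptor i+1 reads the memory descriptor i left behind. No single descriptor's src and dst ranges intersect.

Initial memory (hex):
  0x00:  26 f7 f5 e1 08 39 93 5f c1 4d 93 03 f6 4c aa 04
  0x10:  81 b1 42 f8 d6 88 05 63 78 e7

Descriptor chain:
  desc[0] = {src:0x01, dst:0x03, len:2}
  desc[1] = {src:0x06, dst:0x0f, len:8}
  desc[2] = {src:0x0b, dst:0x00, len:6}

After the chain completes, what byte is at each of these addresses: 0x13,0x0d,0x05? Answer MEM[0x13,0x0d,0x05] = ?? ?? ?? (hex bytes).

MEM[0x13,0x0d,0x05] = 93 4c 5f

[0] 0x01->0x03 len=2 : f7 f5
[1] 0x06->0x0f len=8 : 93 5f c1 4d 93 03 f6 4c
[2] 0x0b->0x00 len=6 : 03 f6 4c aa 93 5f
query mem[0x13]=0x93, mem[0x0d]=0x4c, mem[0x05]=0x5f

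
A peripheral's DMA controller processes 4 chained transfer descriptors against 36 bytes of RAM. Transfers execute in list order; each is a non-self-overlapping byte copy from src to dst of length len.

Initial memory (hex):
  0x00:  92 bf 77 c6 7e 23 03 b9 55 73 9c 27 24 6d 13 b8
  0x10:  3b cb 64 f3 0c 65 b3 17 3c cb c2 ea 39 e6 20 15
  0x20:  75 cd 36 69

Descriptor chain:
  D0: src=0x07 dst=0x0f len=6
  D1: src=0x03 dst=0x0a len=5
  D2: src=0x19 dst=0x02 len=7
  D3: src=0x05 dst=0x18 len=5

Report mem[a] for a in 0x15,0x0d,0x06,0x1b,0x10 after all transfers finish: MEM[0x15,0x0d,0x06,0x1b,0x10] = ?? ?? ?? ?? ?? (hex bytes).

#0 dst[0x0f+6] := {0xb9,0x55,0x73,0x9c,0x27,0x24}
#1 dst[0x0a+5] := {0xc6,0x7e,0x23,0x03,0xb9}
#2 dst[0x02+7] := {0xcb,0xc2,0xea,0x39,0xe6,0x20,0x15}
#3 dst[0x18+5] := {0x39,0xe6,0x20,0x15,0x73}
query mem[0x15]=0x65, mem[0x0d]=0x03, mem[0x06]=0xe6, mem[0x1b]=0x15, mem[0x10]=0x55

MEM[0x15,0x0d,0x06,0x1b,0x10] = 65 03 e6 15 55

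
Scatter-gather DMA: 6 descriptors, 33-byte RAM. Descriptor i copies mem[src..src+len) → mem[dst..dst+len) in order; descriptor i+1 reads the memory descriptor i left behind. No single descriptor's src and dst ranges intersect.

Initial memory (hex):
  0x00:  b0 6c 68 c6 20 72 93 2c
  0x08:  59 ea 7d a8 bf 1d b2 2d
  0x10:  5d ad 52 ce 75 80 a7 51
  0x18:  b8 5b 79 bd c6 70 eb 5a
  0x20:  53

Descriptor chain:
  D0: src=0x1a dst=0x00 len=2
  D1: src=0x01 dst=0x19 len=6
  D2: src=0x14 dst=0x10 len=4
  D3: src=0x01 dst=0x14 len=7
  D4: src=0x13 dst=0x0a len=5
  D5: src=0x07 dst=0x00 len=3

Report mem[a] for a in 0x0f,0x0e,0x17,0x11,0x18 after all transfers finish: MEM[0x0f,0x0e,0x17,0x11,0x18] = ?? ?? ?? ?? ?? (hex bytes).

D0: mem[0x00..0x01] <- [79 bd]
D1: mem[0x19..0x1e] <- [bd 68 c6 20 72 93]
D2: mem[0x10..0x13] <- [75 80 a7 51]
D3: mem[0x14..0x1a] <- [bd 68 c6 20 72 93 2c]
D4: mem[0x0a..0x0e] <- [51 bd 68 c6 20]
D5: mem[0x00..0x02] <- [2c 59 ea]
query mem[0x0f]=0x2d, mem[0x0e]=0x20, mem[0x17]=0x20, mem[0x11]=0x80, mem[0x18]=0x72

MEM[0x0f,0x0e,0x17,0x11,0x18] = 2d 20 20 80 72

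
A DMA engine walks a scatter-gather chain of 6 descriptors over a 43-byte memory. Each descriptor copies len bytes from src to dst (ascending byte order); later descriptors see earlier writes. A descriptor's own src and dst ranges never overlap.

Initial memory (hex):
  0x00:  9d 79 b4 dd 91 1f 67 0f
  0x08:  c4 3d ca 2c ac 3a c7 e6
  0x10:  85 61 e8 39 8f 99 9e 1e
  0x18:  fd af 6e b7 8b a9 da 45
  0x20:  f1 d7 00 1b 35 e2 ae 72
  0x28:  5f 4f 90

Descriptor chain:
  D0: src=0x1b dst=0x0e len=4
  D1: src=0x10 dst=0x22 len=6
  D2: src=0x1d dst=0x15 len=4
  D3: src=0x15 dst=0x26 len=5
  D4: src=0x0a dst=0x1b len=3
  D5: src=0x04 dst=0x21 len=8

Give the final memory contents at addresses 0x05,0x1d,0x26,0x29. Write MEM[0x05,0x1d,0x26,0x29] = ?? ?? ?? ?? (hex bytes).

MEM[0x05,0x1d,0x26,0x29] = 1f ac 3d f1

D0: mem[0x0e..0x11] <- [b7 8b a9 da]
D1: mem[0x22..0x27] <- [a9 da e8 39 8f 99]
D2: mem[0x15..0x18] <- [a9 da 45 f1]
D3: mem[0x26..0x2a] <- [a9 da 45 f1 af]
D4: mem[0x1b..0x1d] <- [ca 2c ac]
D5: mem[0x21..0x28] <- [91 1f 67 0f c4 3d ca 2c]
query mem[0x05]=0x1f, mem[0x1d]=0xac, mem[0x26]=0x3d, mem[0x29]=0xf1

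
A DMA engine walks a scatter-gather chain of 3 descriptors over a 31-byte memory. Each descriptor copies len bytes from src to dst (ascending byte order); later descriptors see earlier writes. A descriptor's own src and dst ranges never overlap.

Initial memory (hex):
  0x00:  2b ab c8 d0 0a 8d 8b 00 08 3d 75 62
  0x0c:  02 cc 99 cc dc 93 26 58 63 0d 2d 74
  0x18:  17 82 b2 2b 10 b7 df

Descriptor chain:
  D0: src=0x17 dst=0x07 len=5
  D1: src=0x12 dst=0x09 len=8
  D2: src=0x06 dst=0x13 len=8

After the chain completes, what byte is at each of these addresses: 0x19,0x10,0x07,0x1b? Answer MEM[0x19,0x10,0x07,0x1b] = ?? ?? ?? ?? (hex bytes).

[0] 0x17->0x07 len=5 : 74 17 82 b2 2b
[1] 0x12->0x09 len=8 : 26 58 63 0d 2d 74 17 82
[2] 0x06->0x13 len=8 : 8b 74 17 26 58 63 0d 2d
query mem[0x19]=0x0d, mem[0x10]=0x82, mem[0x07]=0x74, mem[0x1b]=0x2b

MEM[0x19,0x10,0x07,0x1b] = 0d 82 74 2b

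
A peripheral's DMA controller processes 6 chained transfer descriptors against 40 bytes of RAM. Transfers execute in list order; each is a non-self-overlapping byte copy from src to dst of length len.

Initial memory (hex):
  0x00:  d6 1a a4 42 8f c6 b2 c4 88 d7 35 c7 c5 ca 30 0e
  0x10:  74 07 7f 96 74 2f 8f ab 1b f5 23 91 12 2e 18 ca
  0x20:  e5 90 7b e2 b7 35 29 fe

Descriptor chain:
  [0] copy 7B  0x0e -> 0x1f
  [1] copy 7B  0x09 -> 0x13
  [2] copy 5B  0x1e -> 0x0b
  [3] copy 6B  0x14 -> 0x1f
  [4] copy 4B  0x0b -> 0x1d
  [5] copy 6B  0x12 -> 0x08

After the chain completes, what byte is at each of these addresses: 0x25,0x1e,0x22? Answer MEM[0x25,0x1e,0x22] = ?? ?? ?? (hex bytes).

D0: mem[0x1f..0x25] <- [30 0e 74 07 7f 96 74]
D1: mem[0x13..0x19] <- [d7 35 c7 c5 ca 30 0e]
D2: mem[0x0b..0x0f] <- [18 30 0e 74 07]
D3: mem[0x1f..0x24] <- [35 c7 c5 ca 30 0e]
D4: mem[0x1d..0x20] <- [18 30 0e 74]
D5: mem[0x08..0x0d] <- [7f d7 35 c7 c5 ca]
query mem[0x25]=0x74, mem[0x1e]=0x30, mem[0x22]=0xca

MEM[0x25,0x1e,0x22] = 74 30 ca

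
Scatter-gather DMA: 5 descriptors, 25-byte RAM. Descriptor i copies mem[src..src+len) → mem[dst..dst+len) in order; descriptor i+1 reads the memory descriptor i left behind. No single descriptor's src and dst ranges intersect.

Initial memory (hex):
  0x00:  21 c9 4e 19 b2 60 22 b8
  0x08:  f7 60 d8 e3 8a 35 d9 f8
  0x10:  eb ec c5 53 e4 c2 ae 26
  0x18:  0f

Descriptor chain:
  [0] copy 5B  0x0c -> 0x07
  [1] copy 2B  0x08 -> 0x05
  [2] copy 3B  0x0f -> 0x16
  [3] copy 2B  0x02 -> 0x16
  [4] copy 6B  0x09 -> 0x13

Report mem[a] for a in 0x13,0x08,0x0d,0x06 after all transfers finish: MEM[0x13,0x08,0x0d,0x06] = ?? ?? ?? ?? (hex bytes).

  after D0: wrote 5B at 0x07 = 8a35d9f8eb
  after D1: wrote 2B at 0x05 = 35d9
  after D2: wrote 3B at 0x16 = f8ebec
  after D3: wrote 2B at 0x16 = 4e19
  after D4: wrote 6B at 0x13 = d9f8eb8a35d9
query mem[0x13]=0xd9, mem[0x08]=0x35, mem[0x0d]=0x35, mem[0x06]=0xd9

MEM[0x13,0x08,0x0d,0x06] = d9 35 35 d9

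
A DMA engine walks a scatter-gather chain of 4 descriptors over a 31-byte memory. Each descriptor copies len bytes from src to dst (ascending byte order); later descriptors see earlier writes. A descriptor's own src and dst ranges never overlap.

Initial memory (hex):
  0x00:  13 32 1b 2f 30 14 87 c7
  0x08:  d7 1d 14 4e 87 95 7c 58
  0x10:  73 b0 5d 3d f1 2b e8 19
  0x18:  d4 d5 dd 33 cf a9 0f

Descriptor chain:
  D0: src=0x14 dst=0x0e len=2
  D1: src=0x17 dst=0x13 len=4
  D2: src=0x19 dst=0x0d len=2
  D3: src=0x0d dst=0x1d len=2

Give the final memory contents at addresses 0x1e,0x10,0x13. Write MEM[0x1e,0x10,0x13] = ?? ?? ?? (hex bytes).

MEM[0x1e,0x10,0x13] = dd 73 19

D0: mem[0x0e..0x0f] <- [f1 2b]
D1: mem[0x13..0x16] <- [19 d4 d5 dd]
D2: mem[0x0d..0x0e] <- [d5 dd]
D3: mem[0x1d..0x1e] <- [d5 dd]
query mem[0x1e]=0xdd, mem[0x10]=0x73, mem[0x13]=0x19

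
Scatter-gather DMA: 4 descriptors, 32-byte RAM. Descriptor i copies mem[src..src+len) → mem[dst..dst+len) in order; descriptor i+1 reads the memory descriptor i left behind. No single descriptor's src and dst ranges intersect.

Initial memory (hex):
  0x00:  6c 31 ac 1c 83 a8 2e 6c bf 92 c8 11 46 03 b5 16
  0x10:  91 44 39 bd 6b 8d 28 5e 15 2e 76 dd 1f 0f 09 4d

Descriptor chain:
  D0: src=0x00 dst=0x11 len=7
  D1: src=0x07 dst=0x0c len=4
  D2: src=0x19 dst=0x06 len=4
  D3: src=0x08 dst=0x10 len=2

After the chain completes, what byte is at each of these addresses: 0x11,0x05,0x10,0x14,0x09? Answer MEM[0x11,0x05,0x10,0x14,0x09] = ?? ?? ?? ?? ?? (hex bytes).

  after D0: wrote 7B at 0x11 = 6c31ac1c83a82e
  after D1: wrote 4B at 0x0c = 6cbf92c8
  after D2: wrote 4B at 0x06 = 2e76dd1f
  after D3: wrote 2B at 0x10 = dd1f
query mem[0x11]=0x1f, mem[0x05]=0xa8, mem[0x10]=0xdd, mem[0x14]=0x1c, mem[0x09]=0x1f

MEM[0x11,0x05,0x10,0x14,0x09] = 1f a8 dd 1c 1f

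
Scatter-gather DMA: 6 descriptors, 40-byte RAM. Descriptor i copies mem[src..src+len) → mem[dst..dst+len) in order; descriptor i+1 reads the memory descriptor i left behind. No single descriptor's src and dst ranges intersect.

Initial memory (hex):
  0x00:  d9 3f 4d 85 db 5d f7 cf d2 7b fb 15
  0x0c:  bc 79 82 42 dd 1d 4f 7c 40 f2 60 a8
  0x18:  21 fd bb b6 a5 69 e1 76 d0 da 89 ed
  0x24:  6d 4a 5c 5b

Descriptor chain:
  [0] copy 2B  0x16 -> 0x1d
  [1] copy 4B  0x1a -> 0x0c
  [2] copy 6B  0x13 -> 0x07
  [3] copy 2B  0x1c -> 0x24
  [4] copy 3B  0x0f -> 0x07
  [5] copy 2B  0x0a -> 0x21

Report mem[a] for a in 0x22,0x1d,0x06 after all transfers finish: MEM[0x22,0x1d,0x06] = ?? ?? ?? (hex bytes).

MEM[0x22,0x1d,0x06] = a8 60 f7

D0: mem[0x1d..0x1e] <- [60 a8]
D1: mem[0x0c..0x0f] <- [bb b6 a5 60]
D2: mem[0x07..0x0c] <- [7c 40 f2 60 a8 21]
D3: mem[0x24..0x25] <- [a5 60]
D4: mem[0x07..0x09] <- [60 dd 1d]
D5: mem[0x21..0x22] <- [60 a8]
query mem[0x22]=0xa8, mem[0x1d]=0x60, mem[0x06]=0xf7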